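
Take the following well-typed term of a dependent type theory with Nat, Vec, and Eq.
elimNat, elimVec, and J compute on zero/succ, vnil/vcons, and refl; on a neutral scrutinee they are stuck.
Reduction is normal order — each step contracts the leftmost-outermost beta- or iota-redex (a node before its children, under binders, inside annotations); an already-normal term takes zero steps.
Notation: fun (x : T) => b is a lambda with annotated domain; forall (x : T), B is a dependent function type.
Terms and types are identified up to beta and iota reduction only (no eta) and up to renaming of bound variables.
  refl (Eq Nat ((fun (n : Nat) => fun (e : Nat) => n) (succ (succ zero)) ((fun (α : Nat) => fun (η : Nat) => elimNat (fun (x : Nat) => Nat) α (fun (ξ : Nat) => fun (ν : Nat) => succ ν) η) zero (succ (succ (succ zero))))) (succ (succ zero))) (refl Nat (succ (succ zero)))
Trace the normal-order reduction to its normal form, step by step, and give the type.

reduction (normal order):
  refl (Eq Nat ((fun (n : Nat) => fun (e : Nat) => n) (succ (succ zero)) ((fun (α : Nat) => fun (η : Nat) => elimNat (fun (x : Nat) => Nat) α (fun (ξ : Nat) => fun (ν : Nat) => succ ν) η) zero (succ (succ (succ zero))))) (succ (succ zero))) (refl Nat (succ (succ zero)))
  ~> refl (Eq Nat ((fun (n : Nat) => succ (succ zero)) ((fun (e : Nat) => fun (α : Nat) => elimNat (fun (η : Nat) => Nat) e (fun (x : Nat) => fun (ξ : Nat) => succ ξ) α) zero (succ (succ (succ zero))))) (succ (succ zero))) (refl Nat (succ (succ zero)))
  ~> refl (Eq Nat (succ (succ zero)) (succ (succ zero))) (refl Nat (succ (succ zero)))
the term's type:
  Eq (Eq Nat (succ (succ zero)) (succ (succ zero))) (refl Nat (succ (succ zero))) (refl Nat (succ (succ zero)))


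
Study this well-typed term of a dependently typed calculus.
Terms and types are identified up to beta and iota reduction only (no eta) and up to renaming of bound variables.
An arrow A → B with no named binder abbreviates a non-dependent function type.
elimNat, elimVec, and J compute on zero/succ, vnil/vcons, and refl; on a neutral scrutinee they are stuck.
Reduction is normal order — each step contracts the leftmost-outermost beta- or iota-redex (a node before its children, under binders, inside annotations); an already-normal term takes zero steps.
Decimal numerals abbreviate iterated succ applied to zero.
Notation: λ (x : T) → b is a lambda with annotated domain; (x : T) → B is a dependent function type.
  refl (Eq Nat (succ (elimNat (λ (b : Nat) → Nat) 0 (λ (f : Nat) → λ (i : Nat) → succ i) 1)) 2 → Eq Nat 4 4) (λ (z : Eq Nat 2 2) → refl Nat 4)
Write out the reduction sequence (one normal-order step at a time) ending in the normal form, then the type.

normal-order reduction sequence:
  refl (Eq Nat (succ (elimNat (λ (b : Nat) → Nat) 0 (λ (f : Nat) → λ (i : Nat) → succ i) 1)) 2 → Eq Nat 4 4) (λ (z : Eq Nat 2 2) → refl Nat 4)
  ~> refl (Eq Nat (succ ((λ (b : Nat) → λ (f : Nat) → succ f) 0 (elimNat (λ (i : Nat) → Nat) 0 (λ (z : Nat) → λ (δ : Nat) → succ δ) 0))) 2 → Eq Nat 4 4) (λ (σ : Eq Nat 2 2) → refl Nat 4)
  ~> refl (Eq Nat (succ ((λ (b : Nat) → succ b) (elimNat (λ (f : Nat) → Nat) 0 (λ (i : Nat) → λ (z : Nat) → succ z) 0))) 2 → Eq Nat 4 4) (λ (δ : Eq Nat 2 2) → refl Nat 4)
  ~> refl (Eq Nat (succ (succ (elimNat (λ (b : Nat) → Nat) 0 (λ (f : Nat) → λ (i : Nat) → succ i) 0))) 2 → Eq Nat 4 4) (λ (z : Eq Nat 2 2) → refl Nat 4)
  ~> refl (Eq Nat 2 2 → Eq Nat 4 4) (λ (b : Eq Nat 2 2) → refl Nat 4)
type:
  Eq (Eq Nat 2 2 → Eq Nat 4 4) (λ (b : Eq Nat 2 2) → refl Nat 4) (λ (f : Eq Nat 2 2) → refl Nat 4)


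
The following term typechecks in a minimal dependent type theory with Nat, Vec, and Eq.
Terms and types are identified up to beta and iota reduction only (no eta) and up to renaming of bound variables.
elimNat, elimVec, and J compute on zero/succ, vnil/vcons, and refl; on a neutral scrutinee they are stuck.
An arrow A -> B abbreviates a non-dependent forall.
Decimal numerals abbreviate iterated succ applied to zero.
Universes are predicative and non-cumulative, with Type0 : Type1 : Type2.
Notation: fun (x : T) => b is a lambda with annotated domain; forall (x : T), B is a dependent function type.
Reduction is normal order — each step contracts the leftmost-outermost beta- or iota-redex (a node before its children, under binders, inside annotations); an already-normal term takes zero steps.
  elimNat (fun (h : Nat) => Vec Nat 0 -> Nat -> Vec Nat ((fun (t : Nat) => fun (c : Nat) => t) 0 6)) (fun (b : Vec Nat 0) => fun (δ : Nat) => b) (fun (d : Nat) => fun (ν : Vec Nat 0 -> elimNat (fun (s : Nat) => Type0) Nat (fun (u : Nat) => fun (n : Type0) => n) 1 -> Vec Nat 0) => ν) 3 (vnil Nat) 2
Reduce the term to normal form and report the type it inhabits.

resulting normal form:
  vnil Nat
inferred type:
  Vec Nat 0


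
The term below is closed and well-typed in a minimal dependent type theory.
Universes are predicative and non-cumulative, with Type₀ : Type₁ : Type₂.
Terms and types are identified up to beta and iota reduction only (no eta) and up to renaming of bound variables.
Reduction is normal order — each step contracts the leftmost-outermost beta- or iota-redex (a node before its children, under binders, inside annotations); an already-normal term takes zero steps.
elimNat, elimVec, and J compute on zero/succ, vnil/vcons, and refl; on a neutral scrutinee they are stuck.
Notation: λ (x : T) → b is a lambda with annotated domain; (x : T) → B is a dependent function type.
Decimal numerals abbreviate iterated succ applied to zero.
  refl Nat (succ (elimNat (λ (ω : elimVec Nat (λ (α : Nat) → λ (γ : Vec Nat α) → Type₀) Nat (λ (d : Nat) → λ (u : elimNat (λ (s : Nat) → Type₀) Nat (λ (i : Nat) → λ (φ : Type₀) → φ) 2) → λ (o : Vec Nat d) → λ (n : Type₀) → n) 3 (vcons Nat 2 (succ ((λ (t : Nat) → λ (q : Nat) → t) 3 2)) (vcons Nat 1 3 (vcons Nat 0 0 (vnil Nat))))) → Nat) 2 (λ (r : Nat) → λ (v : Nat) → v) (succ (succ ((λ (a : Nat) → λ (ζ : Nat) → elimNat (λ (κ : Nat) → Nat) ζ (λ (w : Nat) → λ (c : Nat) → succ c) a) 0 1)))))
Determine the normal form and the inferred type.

resulting normal form:
  refl Nat 3
inferred type:
  Eq Nat 3 3


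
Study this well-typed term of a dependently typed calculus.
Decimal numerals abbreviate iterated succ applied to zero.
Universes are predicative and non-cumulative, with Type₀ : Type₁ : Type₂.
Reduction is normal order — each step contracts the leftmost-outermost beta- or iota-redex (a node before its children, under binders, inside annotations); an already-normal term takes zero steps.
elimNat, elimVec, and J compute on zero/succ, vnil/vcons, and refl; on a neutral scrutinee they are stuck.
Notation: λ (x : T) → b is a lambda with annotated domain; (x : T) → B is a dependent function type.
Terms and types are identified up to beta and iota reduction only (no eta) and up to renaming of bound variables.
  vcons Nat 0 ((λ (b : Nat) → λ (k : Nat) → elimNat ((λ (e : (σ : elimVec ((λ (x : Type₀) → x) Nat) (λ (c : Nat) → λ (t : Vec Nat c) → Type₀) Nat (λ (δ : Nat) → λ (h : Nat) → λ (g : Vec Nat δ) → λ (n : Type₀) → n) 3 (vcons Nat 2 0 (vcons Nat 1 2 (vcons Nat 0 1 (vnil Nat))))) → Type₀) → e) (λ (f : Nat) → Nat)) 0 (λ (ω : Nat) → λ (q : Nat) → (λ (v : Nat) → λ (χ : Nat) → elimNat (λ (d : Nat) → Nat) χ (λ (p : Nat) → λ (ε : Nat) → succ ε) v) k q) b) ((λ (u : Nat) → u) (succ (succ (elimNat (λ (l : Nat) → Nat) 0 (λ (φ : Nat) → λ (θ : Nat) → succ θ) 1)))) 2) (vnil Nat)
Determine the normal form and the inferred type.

resulting normal form:
  vcons Nat 0 6 (vnil Nat)
inferred type:
  Vec Nat 1
observation: the first redex contracted is a beta-redex; the normal form is reached in 27 normal-order steps.


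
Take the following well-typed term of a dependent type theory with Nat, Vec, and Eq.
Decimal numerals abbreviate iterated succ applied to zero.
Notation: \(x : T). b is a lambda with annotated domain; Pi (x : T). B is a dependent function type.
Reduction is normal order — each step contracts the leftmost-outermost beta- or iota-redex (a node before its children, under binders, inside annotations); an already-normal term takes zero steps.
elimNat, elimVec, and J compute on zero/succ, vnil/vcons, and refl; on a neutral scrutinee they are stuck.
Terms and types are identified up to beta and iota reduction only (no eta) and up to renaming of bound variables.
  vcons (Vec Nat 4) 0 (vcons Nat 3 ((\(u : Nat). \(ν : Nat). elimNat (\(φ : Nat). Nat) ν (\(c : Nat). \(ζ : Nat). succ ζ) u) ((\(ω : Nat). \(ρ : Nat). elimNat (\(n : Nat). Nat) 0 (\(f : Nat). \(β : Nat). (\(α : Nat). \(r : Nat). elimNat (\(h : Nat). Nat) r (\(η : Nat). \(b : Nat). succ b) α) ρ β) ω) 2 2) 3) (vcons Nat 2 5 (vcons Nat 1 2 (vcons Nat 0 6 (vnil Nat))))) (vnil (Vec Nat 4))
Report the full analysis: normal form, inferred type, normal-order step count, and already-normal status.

normal form:
  vcons (Vec Nat 4) 0 (vcons Nat 3 7 (vcons Nat 2 5 (vcons Nat 1 2 (vcons Nat 0 6 (vnil Nat))))) (vnil (Vec Nat 4))
inferred type:
  Vec (Vec Nat 4) 1
normal-order step count: 42
started in normal form: no
first contracted redex: a beta-redex


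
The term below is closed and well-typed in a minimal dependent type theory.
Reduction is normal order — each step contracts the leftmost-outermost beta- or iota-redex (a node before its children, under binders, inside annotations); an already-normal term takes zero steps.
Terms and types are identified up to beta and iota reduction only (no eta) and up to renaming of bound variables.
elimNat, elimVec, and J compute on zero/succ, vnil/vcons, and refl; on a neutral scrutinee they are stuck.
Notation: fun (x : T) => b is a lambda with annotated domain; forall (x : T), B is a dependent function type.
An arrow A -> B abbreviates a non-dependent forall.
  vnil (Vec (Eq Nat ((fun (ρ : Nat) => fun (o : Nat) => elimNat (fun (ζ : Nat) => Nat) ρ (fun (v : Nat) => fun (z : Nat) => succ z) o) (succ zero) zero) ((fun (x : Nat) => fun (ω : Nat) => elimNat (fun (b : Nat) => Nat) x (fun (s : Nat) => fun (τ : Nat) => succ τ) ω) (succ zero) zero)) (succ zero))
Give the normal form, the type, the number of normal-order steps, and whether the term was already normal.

reduced normal form:
  vnil (Vec (Eq Nat (succ zero) (succ zero)) (succ zero))
the term's type:
  Vec (Vec (Eq Nat (succ zero) (succ zero)) (succ zero)) zero
normal-order step count: 6
term was already normal: no
first redex: a beta-redex


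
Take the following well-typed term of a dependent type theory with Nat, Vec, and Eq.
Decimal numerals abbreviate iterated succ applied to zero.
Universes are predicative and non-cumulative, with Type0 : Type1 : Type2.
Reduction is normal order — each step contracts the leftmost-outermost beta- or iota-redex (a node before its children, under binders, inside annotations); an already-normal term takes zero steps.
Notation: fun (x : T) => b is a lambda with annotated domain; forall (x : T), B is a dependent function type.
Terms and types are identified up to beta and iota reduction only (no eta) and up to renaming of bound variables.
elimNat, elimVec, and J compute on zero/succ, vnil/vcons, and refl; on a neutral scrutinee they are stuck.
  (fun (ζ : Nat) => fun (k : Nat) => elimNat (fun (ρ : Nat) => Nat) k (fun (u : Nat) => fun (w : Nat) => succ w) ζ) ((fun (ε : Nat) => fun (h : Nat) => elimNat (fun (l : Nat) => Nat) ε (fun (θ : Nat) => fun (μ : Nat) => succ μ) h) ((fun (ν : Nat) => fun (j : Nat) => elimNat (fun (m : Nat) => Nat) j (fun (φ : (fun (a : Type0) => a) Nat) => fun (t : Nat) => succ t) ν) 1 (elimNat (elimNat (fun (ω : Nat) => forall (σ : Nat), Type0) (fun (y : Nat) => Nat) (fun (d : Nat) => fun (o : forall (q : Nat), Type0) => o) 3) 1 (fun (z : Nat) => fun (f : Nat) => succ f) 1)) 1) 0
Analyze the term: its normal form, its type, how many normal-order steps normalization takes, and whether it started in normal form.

resulting normal form:
  4
type:
  Nat
steps to reach normal form (normal order): 31
started in normal form: no
first redex: a beta-redex


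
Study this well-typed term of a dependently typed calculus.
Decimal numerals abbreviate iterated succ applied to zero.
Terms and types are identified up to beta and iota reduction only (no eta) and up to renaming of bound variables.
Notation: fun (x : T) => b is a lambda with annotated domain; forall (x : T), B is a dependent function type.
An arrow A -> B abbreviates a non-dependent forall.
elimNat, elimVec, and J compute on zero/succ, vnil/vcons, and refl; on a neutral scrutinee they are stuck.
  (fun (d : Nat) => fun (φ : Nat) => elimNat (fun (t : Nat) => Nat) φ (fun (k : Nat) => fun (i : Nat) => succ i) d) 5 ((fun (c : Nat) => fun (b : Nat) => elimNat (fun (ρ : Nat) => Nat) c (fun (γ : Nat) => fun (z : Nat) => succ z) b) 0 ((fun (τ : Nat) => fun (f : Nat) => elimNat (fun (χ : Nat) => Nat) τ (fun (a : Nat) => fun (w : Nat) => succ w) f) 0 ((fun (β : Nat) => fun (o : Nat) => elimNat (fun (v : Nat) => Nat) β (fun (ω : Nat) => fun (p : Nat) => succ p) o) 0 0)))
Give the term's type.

the term's type:
  Nat


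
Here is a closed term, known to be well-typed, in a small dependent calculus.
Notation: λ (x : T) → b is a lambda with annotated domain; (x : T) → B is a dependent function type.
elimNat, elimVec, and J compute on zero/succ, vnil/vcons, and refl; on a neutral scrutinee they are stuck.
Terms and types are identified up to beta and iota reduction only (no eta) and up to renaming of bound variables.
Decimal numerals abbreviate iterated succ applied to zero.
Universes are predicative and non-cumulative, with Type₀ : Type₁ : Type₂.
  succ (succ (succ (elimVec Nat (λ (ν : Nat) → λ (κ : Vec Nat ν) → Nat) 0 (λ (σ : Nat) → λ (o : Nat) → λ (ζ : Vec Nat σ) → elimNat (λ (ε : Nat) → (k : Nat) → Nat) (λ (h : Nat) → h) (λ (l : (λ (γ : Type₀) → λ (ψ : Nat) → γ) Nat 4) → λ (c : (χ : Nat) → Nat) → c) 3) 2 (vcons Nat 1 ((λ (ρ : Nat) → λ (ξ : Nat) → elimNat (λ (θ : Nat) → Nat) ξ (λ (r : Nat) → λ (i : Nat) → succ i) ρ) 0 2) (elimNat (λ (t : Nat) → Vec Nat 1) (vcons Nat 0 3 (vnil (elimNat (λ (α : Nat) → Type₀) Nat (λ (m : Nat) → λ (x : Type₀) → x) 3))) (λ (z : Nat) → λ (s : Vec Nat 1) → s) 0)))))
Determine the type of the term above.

the term's type:
  Nat


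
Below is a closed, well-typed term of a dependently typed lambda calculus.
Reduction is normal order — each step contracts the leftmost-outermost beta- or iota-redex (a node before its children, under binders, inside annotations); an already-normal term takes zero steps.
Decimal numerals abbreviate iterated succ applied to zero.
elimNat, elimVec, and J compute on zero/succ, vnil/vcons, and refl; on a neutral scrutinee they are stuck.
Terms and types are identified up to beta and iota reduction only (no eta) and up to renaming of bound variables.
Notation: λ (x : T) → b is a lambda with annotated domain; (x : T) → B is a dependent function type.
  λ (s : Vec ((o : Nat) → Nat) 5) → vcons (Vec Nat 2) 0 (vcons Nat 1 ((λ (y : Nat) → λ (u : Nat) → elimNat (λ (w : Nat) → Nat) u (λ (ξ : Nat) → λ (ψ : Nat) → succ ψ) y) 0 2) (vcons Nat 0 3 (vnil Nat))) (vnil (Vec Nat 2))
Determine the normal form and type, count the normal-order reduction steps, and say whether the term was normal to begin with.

resulting normal form:
  λ (s : Vec ((o : Nat) → Nat) 5) → vcons (Vec Nat 2) 0 (vcons Nat 1 2 (vcons Nat 0 3 (vnil Nat))) (vnil (Vec Nat 2))
the term's type:
  (s : Vec ((o : Nat) → Nat) 5) → Vec (Vec Nat 2) 1
reduction steps (normal order): 3
started in normal form: no
first redex: a beta-redex


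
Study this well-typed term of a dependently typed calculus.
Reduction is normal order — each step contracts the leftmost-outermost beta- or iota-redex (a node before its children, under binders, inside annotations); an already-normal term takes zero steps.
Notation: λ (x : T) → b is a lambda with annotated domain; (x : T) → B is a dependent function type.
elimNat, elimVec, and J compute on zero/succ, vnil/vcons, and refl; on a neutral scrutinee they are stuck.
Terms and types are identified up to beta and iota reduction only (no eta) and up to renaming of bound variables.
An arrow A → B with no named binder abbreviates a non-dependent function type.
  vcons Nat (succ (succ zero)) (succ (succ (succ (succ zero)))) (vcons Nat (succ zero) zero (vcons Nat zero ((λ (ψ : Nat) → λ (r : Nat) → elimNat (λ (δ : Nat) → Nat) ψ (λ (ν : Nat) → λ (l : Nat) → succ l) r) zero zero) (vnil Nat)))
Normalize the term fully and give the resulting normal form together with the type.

resulting normal form:
  vcons Nat (succ (succ zero)) (succ (succ (succ (succ zero)))) (vcons Nat (succ zero) zero (vcons Nat zero zero (vnil Nat)))
the term's type:
  Vec Nat (succ (succ (succ zero)))


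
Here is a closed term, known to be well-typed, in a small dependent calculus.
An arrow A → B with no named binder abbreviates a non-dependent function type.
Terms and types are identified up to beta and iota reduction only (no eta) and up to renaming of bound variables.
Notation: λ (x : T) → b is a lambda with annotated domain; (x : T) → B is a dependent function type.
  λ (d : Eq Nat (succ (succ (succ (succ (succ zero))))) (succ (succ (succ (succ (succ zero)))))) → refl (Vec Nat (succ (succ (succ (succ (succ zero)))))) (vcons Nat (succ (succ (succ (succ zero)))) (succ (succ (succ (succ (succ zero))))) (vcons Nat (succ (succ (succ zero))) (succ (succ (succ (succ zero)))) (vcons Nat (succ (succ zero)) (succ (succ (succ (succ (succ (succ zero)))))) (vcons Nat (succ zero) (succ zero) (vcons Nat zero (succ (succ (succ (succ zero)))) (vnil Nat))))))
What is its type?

type:
  Eq Nat (succ (succ (succ (succ (succ zero))))) (succ (succ (succ (succ (succ zero))))) → Eq (Vec Nat (succ (succ (succ (succ (succ zero)))))) (vcons Nat (succ (succ (succ (succ zero)))) (succ (succ (succ (succ (succ zero))))) (vcons Nat (succ (succ (succ zero))) (succ (succ (succ (succ zero)))) (vcons Nat (succ (succ zero)) (succ (succ (succ (succ (succ (succ zero)))))) (vcons Nat (succ zero) (succ zero) (vcons Nat zero (succ (succ (succ (succ zero)))) (vnil Nat)))))) (vcons Nat (succ (succ (succ (succ zero)))) (succ (succ (succ (succ (succ zero))))) (vcons Nat (succ (succ (succ zero))) (succ (succ (succ (succ zero)))) (vcons Nat (succ (succ zero)) (succ (succ (succ (succ (succ (succ zero)))))) (vcons Nat (succ zero) (succ zero) (vcons Nat zero (succ (succ (succ (succ zero)))) (vnil Nat))))))


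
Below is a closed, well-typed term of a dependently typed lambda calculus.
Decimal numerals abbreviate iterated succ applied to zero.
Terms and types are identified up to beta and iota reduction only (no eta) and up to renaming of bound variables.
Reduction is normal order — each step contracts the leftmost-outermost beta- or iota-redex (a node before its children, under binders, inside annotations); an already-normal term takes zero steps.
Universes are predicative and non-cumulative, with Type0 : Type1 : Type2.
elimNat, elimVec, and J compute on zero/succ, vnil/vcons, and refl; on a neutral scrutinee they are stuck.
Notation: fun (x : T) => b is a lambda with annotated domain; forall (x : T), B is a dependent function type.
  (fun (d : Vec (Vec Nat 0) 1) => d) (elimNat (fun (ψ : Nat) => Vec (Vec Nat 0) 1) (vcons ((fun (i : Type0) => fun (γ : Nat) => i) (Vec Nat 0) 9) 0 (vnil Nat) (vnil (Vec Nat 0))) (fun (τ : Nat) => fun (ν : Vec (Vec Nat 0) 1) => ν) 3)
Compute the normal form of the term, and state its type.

reduced normal form:
  vcons (Vec Nat 0) 0 (vnil Nat) (vnil (Vec Nat 0))
type:
  Vec (Vec Nat 0) 1


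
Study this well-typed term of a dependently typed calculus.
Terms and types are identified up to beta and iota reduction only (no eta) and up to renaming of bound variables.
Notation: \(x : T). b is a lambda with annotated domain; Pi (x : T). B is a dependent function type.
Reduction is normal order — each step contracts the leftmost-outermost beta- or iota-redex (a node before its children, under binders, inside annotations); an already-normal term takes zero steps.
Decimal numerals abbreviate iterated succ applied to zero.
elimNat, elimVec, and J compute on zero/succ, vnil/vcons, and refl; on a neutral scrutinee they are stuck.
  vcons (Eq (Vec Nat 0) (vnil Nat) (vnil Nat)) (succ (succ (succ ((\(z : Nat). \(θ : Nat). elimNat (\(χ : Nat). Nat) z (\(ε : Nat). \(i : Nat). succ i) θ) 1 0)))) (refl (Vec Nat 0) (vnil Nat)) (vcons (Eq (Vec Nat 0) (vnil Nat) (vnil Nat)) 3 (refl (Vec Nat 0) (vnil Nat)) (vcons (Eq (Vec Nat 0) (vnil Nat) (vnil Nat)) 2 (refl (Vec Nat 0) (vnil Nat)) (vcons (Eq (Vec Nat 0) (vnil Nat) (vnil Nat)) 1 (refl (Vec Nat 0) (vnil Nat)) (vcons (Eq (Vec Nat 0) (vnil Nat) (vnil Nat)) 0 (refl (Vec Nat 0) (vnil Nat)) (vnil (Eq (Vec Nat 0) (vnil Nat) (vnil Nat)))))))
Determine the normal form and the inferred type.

reduced normal form:
  vcons (Eq (Vec Nat 0) (vnil Nat) (vnil Nat)) 4 (refl (Vec Nat 0) (vnil Nat)) (vcons (Eq (Vec Nat 0) (vnil Nat) (vnil Nat)) 3 (refl (Vec Nat 0) (vnil Nat)) (vcons (Eq (Vec Nat 0) (vnil Nat) (vnil Nat)) 2 (refl (Vec Nat 0) (vnil Nat)) (vcons (Eq (Vec Nat 0) (vnil Nat) (vnil Nat)) 1 (refl (Vec Nat 0) (vnil Nat)) (vcons (Eq (Vec Nat 0) (vnil Nat) (vnil Nat)) 0 (refl (Vec Nat 0) (vnil Nat)) (vnil (Eq (Vec Nat 0) (vnil Nat) (vnil Nat)))))))
the term's type:
  Vec (Eq (Vec Nat 0) (vnil Nat) (vnil Nat)) 5
observation: normalization takes exactly 3 steps under the normal-order strategy.


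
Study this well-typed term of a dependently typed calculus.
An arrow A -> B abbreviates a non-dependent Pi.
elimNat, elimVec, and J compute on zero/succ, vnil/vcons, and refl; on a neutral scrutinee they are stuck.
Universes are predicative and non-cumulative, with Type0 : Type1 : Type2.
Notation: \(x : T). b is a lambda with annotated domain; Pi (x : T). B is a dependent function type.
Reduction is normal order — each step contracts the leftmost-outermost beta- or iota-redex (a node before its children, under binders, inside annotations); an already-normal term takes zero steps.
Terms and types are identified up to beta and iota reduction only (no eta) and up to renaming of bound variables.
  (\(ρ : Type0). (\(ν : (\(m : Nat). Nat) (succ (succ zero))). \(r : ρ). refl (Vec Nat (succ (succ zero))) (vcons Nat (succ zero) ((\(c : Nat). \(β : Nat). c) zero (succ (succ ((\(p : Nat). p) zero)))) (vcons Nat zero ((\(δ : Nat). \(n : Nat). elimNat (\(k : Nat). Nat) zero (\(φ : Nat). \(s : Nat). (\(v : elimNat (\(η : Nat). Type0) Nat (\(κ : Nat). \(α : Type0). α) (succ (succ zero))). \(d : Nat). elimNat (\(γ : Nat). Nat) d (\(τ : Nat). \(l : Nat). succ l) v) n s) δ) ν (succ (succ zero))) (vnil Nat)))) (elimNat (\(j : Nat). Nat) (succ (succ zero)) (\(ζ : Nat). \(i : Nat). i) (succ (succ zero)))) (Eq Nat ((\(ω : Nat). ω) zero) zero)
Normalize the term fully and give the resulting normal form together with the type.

resulting normal form:
  \(ρ : Eq Nat zero zero). refl (Vec Nat (succ (succ zero))) (vcons Nat (succ zero) zero (vcons Nat zero (succ (succ (succ (succ zero)))) (vnil Nat)))
the term's type:
  Eq Nat zero zero -> Eq (Vec Nat (succ (succ zero))) (vcons Nat (succ zero) zero (vcons Nat zero (succ (succ (succ (succ zero)))) (vnil Nat))) (vcons Nat (succ zero) zero (vcons Nat zero (succ (succ (succ (succ zero)))) (vnil Nat)))


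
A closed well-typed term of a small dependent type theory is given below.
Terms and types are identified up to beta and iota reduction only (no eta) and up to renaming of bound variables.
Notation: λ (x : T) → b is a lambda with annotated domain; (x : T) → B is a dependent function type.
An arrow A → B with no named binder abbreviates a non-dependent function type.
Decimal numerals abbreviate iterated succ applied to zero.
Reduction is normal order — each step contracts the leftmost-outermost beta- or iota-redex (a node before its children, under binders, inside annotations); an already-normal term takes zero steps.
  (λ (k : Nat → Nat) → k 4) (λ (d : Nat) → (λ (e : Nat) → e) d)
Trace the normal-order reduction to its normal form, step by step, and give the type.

normal-order reduction:
  (λ (k : Nat → Nat) → k 4) (λ (d : Nat) → (λ (e : Nat) → e) d)
  ~> (λ (k : Nat) → (λ (d : Nat) → d) k) 4
  ~> (λ (k : Nat) → k) 4
  ~> 4
the term's type:
  Nat


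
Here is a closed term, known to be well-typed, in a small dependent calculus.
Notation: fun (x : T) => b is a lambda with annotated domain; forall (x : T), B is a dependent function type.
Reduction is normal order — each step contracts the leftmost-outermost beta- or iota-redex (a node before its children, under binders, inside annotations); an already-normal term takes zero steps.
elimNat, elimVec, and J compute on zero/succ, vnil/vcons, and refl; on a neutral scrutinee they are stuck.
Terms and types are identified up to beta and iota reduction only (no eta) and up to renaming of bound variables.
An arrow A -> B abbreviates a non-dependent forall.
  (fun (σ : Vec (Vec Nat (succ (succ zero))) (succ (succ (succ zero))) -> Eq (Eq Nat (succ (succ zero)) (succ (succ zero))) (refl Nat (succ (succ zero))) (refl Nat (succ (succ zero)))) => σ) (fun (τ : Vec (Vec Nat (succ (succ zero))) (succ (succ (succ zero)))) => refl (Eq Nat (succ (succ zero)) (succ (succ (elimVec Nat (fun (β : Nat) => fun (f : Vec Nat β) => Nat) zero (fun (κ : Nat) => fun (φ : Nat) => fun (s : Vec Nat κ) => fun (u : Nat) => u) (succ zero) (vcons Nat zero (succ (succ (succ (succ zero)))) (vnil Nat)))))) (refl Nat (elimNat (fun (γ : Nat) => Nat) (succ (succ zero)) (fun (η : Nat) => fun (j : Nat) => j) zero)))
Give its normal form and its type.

normal form:
  fun (σ : Vec (Vec Nat (succ (succ zero))) (succ (succ (succ zero)))) => refl (Eq Nat (succ (succ zero)) (succ (succ zero))) (refl Nat (succ (succ zero)))
type:
  Vec (Vec Nat (succ (succ zero))) (succ (succ (succ zero))) -> Eq (Eq Nat (succ (succ zero)) (succ (succ zero))) (refl Nat (succ (succ zero))) (refl Nat (succ (succ zero)))


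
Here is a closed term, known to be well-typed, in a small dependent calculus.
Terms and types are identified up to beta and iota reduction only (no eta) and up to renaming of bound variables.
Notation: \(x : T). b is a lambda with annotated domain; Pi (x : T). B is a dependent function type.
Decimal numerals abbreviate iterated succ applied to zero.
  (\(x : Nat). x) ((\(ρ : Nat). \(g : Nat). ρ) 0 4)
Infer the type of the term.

the term's type:
  Nat


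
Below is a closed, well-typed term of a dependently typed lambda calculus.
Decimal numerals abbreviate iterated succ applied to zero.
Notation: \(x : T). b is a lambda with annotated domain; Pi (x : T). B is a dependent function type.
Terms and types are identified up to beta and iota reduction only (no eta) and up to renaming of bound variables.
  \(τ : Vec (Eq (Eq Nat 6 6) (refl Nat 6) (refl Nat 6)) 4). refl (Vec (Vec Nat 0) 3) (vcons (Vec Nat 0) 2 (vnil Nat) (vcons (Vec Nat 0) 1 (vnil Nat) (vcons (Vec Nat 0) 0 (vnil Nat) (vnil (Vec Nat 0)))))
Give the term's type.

the term's type:
  Pi (τ : Vec (Eq (Eq Nat 6 6) (refl Nat 6) (refl Nat 6)) 4). Eq (Vec (Vec Nat 0) 3) (vcons (Vec Nat 0) 2 (vnil Nat) (vcons (Vec Nat 0) 1 (vnil Nat) (vcons (Vec Nat 0) 0 (vnil Nat) (vnil (Vec Nat 0))))) (vcons (Vec Nat 0) 2 (vnil Nat) (vcons (Vec Nat 0) 1 (vnil Nat) (vcons (Vec Nat 0) 0 (vnil Nat) (vnil (Vec Nat 0)))))


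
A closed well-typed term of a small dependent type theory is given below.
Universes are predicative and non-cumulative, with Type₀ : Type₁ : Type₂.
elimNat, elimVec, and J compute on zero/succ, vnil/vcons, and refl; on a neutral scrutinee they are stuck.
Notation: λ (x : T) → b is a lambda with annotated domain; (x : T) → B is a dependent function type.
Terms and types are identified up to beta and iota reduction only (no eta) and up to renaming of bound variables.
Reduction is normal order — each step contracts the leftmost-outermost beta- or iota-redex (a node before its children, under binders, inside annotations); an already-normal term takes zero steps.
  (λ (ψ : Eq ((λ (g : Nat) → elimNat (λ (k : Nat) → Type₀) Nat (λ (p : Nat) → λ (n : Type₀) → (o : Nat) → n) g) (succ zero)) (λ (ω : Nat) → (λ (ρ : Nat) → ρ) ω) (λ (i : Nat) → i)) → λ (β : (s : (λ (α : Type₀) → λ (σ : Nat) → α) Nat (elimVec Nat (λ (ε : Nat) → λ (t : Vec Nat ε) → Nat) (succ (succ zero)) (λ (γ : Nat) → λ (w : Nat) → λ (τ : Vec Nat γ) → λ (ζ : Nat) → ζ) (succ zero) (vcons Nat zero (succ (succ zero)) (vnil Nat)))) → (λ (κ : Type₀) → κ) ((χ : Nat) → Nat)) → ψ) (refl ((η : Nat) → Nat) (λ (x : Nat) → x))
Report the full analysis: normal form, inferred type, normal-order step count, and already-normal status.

normal form:
  λ (ψ : (g : Nat) → (k : Nat) → Nat) → refl ((p : Nat) → Nat) (λ (n : Nat) → n)
type:
  (ψ : (g : Nat) → (k : Nat) → Nat) → Eq ((p : Nat) → Nat) (λ (n : Nat) → n) (λ (o : Nat) → o)
reduction steps (normal order): 4
term was already normal: no
first redex: a beta-redex


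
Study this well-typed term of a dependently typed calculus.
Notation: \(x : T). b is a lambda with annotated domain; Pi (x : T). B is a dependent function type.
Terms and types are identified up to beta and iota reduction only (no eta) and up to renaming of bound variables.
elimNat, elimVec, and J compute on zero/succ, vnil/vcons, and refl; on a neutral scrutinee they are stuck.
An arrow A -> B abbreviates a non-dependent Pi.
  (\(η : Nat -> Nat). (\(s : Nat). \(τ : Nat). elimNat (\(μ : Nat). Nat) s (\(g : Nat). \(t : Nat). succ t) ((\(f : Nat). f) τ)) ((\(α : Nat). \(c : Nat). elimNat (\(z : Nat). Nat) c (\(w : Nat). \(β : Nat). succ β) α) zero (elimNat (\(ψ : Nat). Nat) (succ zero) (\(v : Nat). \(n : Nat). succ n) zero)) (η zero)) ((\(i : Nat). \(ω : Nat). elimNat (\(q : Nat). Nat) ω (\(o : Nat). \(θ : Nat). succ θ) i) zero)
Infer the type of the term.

type:
  Nat


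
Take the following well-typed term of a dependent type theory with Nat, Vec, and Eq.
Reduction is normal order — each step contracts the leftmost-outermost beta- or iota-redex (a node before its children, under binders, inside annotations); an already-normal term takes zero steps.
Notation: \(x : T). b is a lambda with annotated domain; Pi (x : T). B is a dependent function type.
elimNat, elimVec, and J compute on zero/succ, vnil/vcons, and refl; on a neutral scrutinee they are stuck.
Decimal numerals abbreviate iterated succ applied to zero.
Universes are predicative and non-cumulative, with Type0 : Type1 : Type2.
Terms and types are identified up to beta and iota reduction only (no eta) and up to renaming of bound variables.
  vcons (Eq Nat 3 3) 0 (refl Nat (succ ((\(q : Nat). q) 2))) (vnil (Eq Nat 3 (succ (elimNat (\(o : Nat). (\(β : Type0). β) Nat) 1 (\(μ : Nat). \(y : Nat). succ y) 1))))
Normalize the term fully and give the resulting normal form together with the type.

reduced normal form:
  vcons (Eq Nat 3 3) 0 (refl Nat 3) (vnil (Eq Nat 3 3))
inferred type:
  Vec (Eq Nat 3 3) 1
observation: the first redex contracted is a beta-redex; the normal form is reached in 5 normal-order steps.


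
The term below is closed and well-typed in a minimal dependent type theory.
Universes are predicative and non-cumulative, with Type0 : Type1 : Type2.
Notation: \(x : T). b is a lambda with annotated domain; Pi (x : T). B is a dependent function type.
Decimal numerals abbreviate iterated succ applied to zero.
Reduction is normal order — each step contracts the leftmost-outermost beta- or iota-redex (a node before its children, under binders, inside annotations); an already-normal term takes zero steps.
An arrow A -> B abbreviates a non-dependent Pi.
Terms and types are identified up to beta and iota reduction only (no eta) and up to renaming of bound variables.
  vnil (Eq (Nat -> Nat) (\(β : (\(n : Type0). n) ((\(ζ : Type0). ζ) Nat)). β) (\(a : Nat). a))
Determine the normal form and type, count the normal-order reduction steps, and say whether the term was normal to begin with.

reduced normal form:
  vnil (Eq (Nat -> Nat) (\(β : Nat). β) (\(n : Nat). n))
inferred type:
  Vec (Eq (Nat -> Nat) (\(β : Nat). β) (\(n : Nat). n)) 0
normal-order step count: 2
already normal: no
first redex: a beta-redex


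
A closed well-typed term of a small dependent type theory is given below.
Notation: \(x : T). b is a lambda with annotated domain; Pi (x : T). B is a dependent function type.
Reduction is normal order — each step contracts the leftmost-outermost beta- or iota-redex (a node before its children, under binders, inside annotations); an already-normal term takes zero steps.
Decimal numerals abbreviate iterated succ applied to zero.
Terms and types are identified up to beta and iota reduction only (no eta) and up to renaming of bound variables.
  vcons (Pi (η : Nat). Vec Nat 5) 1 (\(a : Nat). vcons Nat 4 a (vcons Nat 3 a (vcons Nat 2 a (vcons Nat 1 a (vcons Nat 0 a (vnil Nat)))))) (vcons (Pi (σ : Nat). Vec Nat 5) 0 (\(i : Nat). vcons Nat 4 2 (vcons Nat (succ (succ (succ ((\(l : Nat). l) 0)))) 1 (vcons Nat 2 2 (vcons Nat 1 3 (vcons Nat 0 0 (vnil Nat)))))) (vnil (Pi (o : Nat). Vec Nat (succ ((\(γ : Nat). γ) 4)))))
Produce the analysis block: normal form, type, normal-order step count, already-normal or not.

resulting normal form:
  vcons (Pi (η : Nat). Vec Nat 5) 1 (\(a : Nat). vcons Nat 4 a (vcons Nat 3 a (vcons Nat 2 a (vcons Nat 1 a (vcons Nat 0 a (vnil Nat)))))) (vcons (Pi (σ : Nat). Vec Nat 5) 0 (\(i : Nat). vcons Nat 4 2 (vcons Nat 3 1 (vcons Nat 2 2 (vcons Nat 1 3 (vcons Nat 0 0 (vnil Nat)))))) (vnil (Pi (l : Nat). Vec Nat 5)))
inferred type:
  Vec (Pi (η : Nat). Vec Nat 5) 2
steps to reach normal form (normal order): 2
already normal: no
first contracted redex: a beta-redex


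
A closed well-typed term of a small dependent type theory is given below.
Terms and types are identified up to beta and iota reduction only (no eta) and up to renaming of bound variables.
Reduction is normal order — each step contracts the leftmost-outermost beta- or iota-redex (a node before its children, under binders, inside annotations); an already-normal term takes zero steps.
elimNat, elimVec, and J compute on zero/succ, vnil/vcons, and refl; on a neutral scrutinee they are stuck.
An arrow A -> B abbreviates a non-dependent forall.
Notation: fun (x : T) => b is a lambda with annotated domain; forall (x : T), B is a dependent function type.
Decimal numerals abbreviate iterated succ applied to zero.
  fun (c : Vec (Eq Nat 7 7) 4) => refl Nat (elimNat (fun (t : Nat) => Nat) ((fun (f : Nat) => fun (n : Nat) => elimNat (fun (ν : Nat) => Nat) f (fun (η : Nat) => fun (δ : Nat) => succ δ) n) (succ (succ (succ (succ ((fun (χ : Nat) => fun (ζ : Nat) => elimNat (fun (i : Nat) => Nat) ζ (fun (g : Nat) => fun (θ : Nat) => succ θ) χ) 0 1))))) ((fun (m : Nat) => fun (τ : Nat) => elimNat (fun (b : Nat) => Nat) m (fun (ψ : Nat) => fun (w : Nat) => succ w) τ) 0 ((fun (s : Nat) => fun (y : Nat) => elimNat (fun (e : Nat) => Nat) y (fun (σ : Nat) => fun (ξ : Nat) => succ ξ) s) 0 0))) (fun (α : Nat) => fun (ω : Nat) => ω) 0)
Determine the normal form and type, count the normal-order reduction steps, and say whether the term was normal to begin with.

resulting normal form:
  fun (c : Vec (Eq Nat 7 7) 4) => refl Nat 5
the term's type:
  Vec (Eq Nat 7 7) 4 -> Eq Nat 5 5
steps to reach normal form (normal order): 13
already normal: no
first redex: an elimNat iota-redex


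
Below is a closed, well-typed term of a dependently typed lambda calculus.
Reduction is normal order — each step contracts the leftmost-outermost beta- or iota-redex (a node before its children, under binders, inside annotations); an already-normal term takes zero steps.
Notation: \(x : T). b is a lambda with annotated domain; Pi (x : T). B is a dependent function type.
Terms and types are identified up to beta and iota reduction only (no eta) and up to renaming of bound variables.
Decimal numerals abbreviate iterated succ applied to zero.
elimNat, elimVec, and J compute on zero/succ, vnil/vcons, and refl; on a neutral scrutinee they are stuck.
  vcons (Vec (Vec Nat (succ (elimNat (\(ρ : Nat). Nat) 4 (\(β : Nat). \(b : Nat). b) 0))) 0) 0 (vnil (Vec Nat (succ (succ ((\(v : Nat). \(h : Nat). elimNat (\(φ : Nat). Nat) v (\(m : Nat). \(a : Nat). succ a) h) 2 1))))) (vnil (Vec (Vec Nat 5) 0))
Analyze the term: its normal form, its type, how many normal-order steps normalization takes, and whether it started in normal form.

reduced normal form:
  vcons (Vec (Vec Nat 5) 0) 0 (vnil (Vec Nat 5)) (vnil (Vec (Vec Nat 5) 0))
the term's type:
  Vec (Vec (Vec Nat 5) 0) 1
normal-order step count: 7
already normal: no
first redex: an elimNat iota-redex


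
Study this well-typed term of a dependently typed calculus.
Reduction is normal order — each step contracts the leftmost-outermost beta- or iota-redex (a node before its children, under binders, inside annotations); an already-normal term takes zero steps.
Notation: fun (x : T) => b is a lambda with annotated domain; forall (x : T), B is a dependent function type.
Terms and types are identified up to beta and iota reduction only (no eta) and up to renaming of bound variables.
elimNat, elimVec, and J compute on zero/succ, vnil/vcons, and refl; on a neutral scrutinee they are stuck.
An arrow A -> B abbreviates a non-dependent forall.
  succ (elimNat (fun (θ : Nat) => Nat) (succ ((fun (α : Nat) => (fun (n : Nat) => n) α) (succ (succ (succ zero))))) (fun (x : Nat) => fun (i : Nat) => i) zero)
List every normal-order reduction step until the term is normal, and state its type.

normal-order reduction sequence:
  succ (elimNat (fun (θ : Nat) => Nat) (succ ((fun (α : Nat) => (fun (n : Nat) => n) α) (succ (succ (succ zero))))) (fun (x : Nat) => fun (i : Nat) => i) zero)
  ~> succ (succ ((fun (θ : Nat) => (fun (α : Nat) => α) θ) (succ (succ (succ zero)))))
  ~> succ (succ ((fun (θ : Nat) => θ) (succ (succ (succ zero)))))
  ~> succ (succ (succ (succ (succ zero))))
inferred type:
  Nat


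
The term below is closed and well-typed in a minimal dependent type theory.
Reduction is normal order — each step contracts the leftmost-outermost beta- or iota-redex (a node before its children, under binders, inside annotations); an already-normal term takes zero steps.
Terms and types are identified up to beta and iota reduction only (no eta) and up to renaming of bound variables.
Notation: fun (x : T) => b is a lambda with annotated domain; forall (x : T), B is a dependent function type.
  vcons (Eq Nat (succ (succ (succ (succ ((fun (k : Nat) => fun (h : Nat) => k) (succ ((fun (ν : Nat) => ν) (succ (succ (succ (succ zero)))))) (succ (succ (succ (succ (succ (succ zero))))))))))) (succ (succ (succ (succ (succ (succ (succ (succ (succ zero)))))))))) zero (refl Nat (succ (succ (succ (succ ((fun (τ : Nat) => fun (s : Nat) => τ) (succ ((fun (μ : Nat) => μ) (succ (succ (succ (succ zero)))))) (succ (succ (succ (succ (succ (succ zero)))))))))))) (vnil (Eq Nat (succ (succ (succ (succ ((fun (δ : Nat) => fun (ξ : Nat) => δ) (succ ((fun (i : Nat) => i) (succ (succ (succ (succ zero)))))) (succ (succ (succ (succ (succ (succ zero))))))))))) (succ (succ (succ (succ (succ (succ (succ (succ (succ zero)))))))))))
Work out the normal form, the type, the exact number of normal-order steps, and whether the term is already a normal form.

normal form:
  vcons (Eq Nat (succ (succ (succ (succ (succ (succ (succ (succ (succ zero))))))))) (succ (succ (succ (succ (succ (succ (succ (succ (succ zero)))))))))) zero (refl Nat (succ (succ (succ (succ (succ (succ (succ (succ (succ zero)))))))))) (vnil (Eq Nat (succ (succ (succ (succ (succ (succ (succ (succ (succ zero))))))))) (succ (succ (succ (succ (succ (succ (succ (succ (succ zero)))))))))))
inferred type:
  Vec (Eq Nat (succ (succ (succ (succ (succ (succ (succ (succ (succ zero))))))))) (succ (succ (succ (succ (succ (succ (succ (succ (succ zero)))))))))) (succ zero)
steps to reach normal form (normal order): 9
term was already normal: no
first redex: a beta-redex
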